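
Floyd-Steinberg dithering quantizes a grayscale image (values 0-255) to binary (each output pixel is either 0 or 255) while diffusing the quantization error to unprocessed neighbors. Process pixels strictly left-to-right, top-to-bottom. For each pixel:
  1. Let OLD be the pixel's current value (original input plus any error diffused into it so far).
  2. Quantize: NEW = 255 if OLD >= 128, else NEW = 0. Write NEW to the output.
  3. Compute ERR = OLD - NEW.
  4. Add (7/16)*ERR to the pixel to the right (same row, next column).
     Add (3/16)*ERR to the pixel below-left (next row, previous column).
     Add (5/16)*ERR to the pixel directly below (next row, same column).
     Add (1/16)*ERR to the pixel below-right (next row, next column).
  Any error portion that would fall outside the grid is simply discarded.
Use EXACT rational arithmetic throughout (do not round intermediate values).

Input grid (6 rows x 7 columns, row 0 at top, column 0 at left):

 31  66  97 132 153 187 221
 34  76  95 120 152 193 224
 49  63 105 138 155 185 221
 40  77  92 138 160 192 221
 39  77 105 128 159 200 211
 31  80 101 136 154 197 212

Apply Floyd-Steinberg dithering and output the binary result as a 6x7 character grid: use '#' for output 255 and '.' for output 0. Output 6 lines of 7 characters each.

(0,0): OLD=31 → NEW=0, ERR=31
(0,1): OLD=1273/16 → NEW=0, ERR=1273/16
(0,2): OLD=33743/256 → NEW=255, ERR=-31537/256
(0,3): OLD=319913/4096 → NEW=0, ERR=319913/4096
(0,4): OLD=12266399/65536 → NEW=255, ERR=-4445281/65536
(0,5): OLD=164966745/1048576 → NEW=255, ERR=-102420135/1048576
(0,6): OLD=2990823791/16777216 → NEW=255, ERR=-1287366289/16777216
(1,0): OLD=15003/256 → NEW=0, ERR=15003/256
(1,1): OLD=215741/2048 → NEW=0, ERR=215741/2048
(1,2): OLD=8008961/65536 → NEW=0, ERR=8008961/65536
(1,3): OLD=46518893/262144 → NEW=255, ERR=-20327827/262144
(1,4): OLD=1399972519/16777216 → NEW=0, ERR=1399972519/16777216
(1,5): OLD=24207074519/134217728 → NEW=255, ERR=-10018446121/134217728
(1,6): OLD=346302785465/2147483648 → NEW=255, ERR=-201305544775/2147483648
(2,0): OLD=2852975/32768 → NEW=0, ERR=2852975/32768
(2,1): OLD=168388149/1048576 → NEW=255, ERR=-98998731/1048576
(2,2): OLD=1575858911/16777216 → NEW=0, ERR=1575858911/16777216
(2,3): OLD=23910206119/134217728 → NEW=255, ERR=-10315314521/134217728
(2,4): OLD=138094239383/1073741824 → NEW=255, ERR=-135709925737/1073741824
(2,5): OLD=3230416796189/34359738368 → NEW=0, ERR=3230416796189/34359738368
(2,6): OLD=125439786653595/549755813888 → NEW=255, ERR=-14747945887845/549755813888
(3,0): OLD=830568447/16777216 → NEW=0, ERR=830568447/16777216
(3,1): OLD=12375955347/134217728 → NEW=0, ERR=12375955347/134217728
(3,2): OLD=151808379177/1073741824 → NEW=255, ERR=-121995785943/1073741824
(3,3): OLD=199491014511/4294967296 → NEW=0, ERR=199491014511/4294967296
(3,4): OLD=84469368787967/549755813888 → NEW=255, ERR=-55718363753473/549755813888
(3,5): OLD=721763669021933/4398046511104 → NEW=255, ERR=-399738191309587/4398046511104
(3,6): OLD=12576900638495027/70368744177664 → NEW=255, ERR=-5367129126809293/70368744177664
(4,0): OLD=154102466193/2147483648 → NEW=0, ERR=154102466193/2147483648
(4,1): OLD=4088831591005/34359738368 → NEW=0, ERR=4088831591005/34359738368
(4,2): OLD=74782884761491/549755813888 → NEW=255, ERR=-65404847779949/549755813888
(4,3): OLD=283061644003393/4398046511104 → NEW=0, ERR=283061644003393/4398046511104
(4,4): OLD=4973195753531955/35184372088832 → NEW=255, ERR=-3998819129120205/35184372088832
(4,5): OLD=113984120315202547/1125899906842624 → NEW=0, ERR=113984120315202547/1125899906842624
(4,6): OLD=4067223620587118741/18014398509481984 → NEW=255, ERR=-526447999330787179/18014398509481984
(5,0): OLD=41637122298983/549755813888 → NEW=0, ERR=41637122298983/549755813888
(5,1): OLD=582744756577741/4398046511104 → NEW=255, ERR=-538757103753779/4398046511104
(5,2): OLD=1046152450064235/35184372088832 → NEW=0, ERR=1046152450064235/35184372088832
(5,3): OLD=39512179465303223/281474976710656 → NEW=255, ERR=-32263939595914057/281474976710656
(5,4): OLD=1645432142925875389/18014398509481984 → NEW=0, ERR=1645432142925875389/18014398509481984
(5,5): OLD=36895699667741319277/144115188075855872 → NEW=255, ERR=146326708398071917/144115188075855872
(5,6): OLD=483395052339204060099/2305843009213693952 → NEW=255, ERR=-104594915010287897661/2305843009213693952
Row 0: ..#.###
Row 1: ...#.##
Row 2: .#.##.#
Row 3: ..#.###
Row 4: ..#.#.#
Row 5: .#.#.##

Answer: ..#.###
...#.##
.#.##.#
..#.###
..#.#.#
.#.#.##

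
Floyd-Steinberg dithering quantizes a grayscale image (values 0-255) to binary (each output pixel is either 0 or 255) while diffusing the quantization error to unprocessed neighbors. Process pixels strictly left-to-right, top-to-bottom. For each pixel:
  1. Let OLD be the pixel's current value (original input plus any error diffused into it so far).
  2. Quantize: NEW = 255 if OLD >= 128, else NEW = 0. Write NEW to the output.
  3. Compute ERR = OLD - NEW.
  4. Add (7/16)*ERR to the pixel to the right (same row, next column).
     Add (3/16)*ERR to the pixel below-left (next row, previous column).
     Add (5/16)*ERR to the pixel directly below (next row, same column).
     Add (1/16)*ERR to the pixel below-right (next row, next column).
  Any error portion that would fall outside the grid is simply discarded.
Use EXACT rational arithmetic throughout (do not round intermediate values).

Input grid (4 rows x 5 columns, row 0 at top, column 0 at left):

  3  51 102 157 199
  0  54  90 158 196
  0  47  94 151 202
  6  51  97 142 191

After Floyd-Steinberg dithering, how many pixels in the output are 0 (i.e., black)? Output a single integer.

(0,0): OLD=3 → NEW=0, ERR=3
(0,1): OLD=837/16 → NEW=0, ERR=837/16
(0,2): OLD=31971/256 → NEW=0, ERR=31971/256
(0,3): OLD=866869/4096 → NEW=255, ERR=-177611/4096
(0,4): OLD=11798387/65536 → NEW=255, ERR=-4913293/65536
(1,0): OLD=2751/256 → NEW=0, ERR=2751/256
(1,1): OLD=202041/2048 → NEW=0, ERR=202041/2048
(1,2): OLD=10965933/65536 → NEW=255, ERR=-5745747/65536
(1,3): OLD=26172649/262144 → NEW=0, ERR=26172649/262144
(1,4): OLD=895659163/4194304 → NEW=255, ERR=-173888357/4194304
(2,0): OLD=716163/32768 → NEW=0, ERR=716163/32768
(2,1): OLD=75102929/1048576 → NEW=0, ERR=75102929/1048576
(2,2): OLD=2060635827/16777216 → NEW=0, ERR=2060635827/16777216
(2,3): OLD=59775880809/268435456 → NEW=255, ERR=-8675160471/268435456
(2,4): OLD=778013788831/4294967296 → NEW=255, ERR=-317202871649/4294967296
(3,0): OLD=440558163/16777216 → NEW=0, ERR=440558163/16777216
(3,1): OLD=14665466327/134217728 → NEW=0, ERR=14665466327/134217728
(3,2): OLD=779980090861/4294967296 → NEW=255, ERR=-315236569619/4294967296
(3,3): OLD=804176378533/8589934592 → NEW=0, ERR=804176378533/8589934592
(3,4): OLD=28430440911321/137438953472 → NEW=255, ERR=-6616492224039/137438953472
Output grid:
  Row 0: ...##  (3 black, running=3)
  Row 1: ..#.#  (3 black, running=6)
  Row 2: ...##  (3 black, running=9)
  Row 3: ..#.#  (3 black, running=12)

Answer: 12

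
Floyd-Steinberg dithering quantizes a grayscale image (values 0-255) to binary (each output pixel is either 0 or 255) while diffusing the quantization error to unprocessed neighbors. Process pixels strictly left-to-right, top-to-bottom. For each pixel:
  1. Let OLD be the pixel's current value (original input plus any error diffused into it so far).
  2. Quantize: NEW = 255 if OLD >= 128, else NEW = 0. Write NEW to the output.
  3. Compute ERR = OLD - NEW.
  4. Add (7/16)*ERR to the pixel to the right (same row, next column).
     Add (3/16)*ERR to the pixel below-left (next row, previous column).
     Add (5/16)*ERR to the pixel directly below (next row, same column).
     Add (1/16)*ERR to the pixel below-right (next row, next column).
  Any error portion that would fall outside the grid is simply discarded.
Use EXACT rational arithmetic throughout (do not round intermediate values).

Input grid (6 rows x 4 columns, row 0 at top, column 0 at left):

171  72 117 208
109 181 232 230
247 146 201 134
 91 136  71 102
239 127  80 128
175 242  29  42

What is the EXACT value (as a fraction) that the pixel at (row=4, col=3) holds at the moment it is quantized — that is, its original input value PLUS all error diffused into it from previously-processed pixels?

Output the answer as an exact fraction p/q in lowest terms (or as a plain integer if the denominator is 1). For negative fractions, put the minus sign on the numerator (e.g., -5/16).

Answer: 472032050418763/4398046511104

Derivation:
(0,0): OLD=171 → NEW=255, ERR=-84
(0,1): OLD=141/4 → NEW=0, ERR=141/4
(0,2): OLD=8475/64 → NEW=255, ERR=-7845/64
(0,3): OLD=158077/1024 → NEW=255, ERR=-103043/1024
(1,0): OLD=5719/64 → NEW=0, ERR=5719/64
(1,1): OLD=103873/512 → NEW=255, ERR=-26687/512
(1,2): OLD=2526837/16384 → NEW=255, ERR=-1651083/16384
(1,3): OLD=38483779/262144 → NEW=255, ERR=-28362941/262144
(2,0): OLD=2172123/8192 → NEW=255, ERR=83163/8192
(2,1): OLD=31678201/262144 → NEW=0, ERR=31678201/262144
(2,2): OLD=104245413/524288 → NEW=255, ERR=-29448027/524288
(2,3): OLD=581473217/8388608 → NEW=0, ERR=581473217/8388608
(3,0): OLD=490022347/4194304 → NEW=0, ERR=490022347/4194304
(3,1): OLD=14427044821/67108864 → NEW=255, ERR=-2685715499/67108864
(3,2): OLD=60653900395/1073741824 → NEW=0, ERR=60653900395/1073741824
(3,3): OLD=2488757259117/17179869184 → NEW=255, ERR=-1892109382803/17179869184
(4,0): OLD=287768937199/1073741824 → NEW=255, ERR=13964772079/1073741824
(4,1): OLD=1186073486509/8589934592 → NEW=255, ERR=-1004359834451/8589934592
(4,2): OLD=6417635588653/274877906944 → NEW=0, ERR=6417635588653/274877906944
(4,3): OLD=472032050418763/4398046511104 → NEW=0, ERR=472032050418763/4398046511104
Target (4,3): original=128, with diffused error = 472032050418763/4398046511104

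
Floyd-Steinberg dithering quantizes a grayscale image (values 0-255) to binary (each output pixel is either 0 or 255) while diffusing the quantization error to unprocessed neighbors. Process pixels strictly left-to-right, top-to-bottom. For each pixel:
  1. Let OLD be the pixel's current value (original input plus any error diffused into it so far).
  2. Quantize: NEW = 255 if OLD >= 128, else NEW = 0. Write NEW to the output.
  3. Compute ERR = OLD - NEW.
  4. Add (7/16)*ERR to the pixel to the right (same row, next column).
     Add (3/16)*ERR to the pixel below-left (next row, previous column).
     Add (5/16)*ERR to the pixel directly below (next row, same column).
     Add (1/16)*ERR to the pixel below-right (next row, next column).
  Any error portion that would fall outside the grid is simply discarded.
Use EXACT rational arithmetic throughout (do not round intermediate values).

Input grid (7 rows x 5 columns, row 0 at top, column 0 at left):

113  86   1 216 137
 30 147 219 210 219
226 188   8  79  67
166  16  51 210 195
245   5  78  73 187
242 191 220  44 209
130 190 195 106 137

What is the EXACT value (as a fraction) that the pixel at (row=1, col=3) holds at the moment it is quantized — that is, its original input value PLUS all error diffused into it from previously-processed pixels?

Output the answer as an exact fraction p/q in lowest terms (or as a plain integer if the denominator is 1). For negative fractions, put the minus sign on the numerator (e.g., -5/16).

(0,0): OLD=113 → NEW=0, ERR=113
(0,1): OLD=2167/16 → NEW=255, ERR=-1913/16
(0,2): OLD=-13135/256 → NEW=0, ERR=-13135/256
(0,3): OLD=792791/4096 → NEW=255, ERR=-251689/4096
(0,4): OLD=7216609/65536 → NEW=0, ERR=7216609/65536
(1,0): OLD=10981/256 → NEW=0, ERR=10981/256
(1,1): OLD=257731/2048 → NEW=0, ERR=257731/2048
(1,2): OLD=15665023/65536 → NEW=255, ERR=-1046657/65536
(1,3): OLD=52756627/262144 → NEW=255, ERR=-14090093/262144
Target (1,3): original=210, with diffused error = 52756627/262144

Answer: 52756627/262144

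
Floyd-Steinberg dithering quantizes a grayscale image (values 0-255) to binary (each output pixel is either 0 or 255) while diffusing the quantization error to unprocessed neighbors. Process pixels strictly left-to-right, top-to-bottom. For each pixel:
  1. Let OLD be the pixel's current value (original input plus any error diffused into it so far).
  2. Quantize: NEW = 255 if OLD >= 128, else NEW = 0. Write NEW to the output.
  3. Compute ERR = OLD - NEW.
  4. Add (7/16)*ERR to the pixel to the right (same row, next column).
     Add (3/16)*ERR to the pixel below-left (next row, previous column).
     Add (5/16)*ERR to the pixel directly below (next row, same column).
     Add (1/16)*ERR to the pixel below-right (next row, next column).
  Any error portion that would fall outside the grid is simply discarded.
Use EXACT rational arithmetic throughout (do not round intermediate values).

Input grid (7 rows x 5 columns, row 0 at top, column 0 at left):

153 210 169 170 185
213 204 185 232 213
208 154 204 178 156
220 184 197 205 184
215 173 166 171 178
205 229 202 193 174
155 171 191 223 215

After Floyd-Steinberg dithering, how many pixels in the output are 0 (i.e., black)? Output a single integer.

Answer: 8

Derivation:
(0,0): OLD=153 → NEW=255, ERR=-102
(0,1): OLD=1323/8 → NEW=255, ERR=-717/8
(0,2): OLD=16613/128 → NEW=255, ERR=-16027/128
(0,3): OLD=235971/2048 → NEW=0, ERR=235971/2048
(0,4): OLD=7713877/32768 → NEW=255, ERR=-641963/32768
(1,0): OLD=21033/128 → NEW=255, ERR=-11607/128
(1,1): OLD=109023/1024 → NEW=0, ERR=109023/1024
(1,2): OLD=6830603/32768 → NEW=255, ERR=-1525237/32768
(1,3): OLD=30951759/131072 → NEW=255, ERR=-2471601/131072
(1,4): OLD=431655053/2097152 → NEW=255, ERR=-103118707/2097152
(2,0): OLD=3270661/16384 → NEW=255, ERR=-907259/16384
(2,1): OLD=77935303/524288 → NEW=255, ERR=-55758137/524288
(2,2): OLD=1225110677/8388608 → NEW=255, ERR=-913984363/8388608
(2,3): OLD=15074067567/134217728 → NEW=0, ERR=15074067567/134217728
(2,4): OLD=404997016393/2147483648 → NEW=255, ERR=-142611313847/2147483648
(3,0): OLD=1533057909/8388608 → NEW=255, ERR=-606037131/8388608
(3,1): OLD=6393340689/67108864 → NEW=0, ERR=6393340689/67108864
(3,2): OLD=470390418891/2147483648 → NEW=255, ERR=-77217911349/2147483648
(3,3): OLD=880916556611/4294967296 → NEW=255, ERR=-214300103869/4294967296
(3,4): OLD=10200540016015/68719476736 → NEW=255, ERR=-7322926551665/68719476736
(4,0): OLD=225793028987/1073741824 → NEW=255, ERR=-48011136133/1073741824
(4,1): OLD=5908214102459/34359738368 → NEW=255, ERR=-2853519181381/34359738368
(4,2): OLD=63237585867733/549755813888 → NEW=0, ERR=63237585867733/549755813888
(4,3): OLD=1614124918850235/8796093022208 → NEW=255, ERR=-628878801812805/8796093022208
(4,4): OLD=15523561708769437/140737488355328 → NEW=0, ERR=15523561708769437/140737488355328
(5,0): OLD=96457602521617/549755813888 → NEW=255, ERR=-43730130019823/549755813888
(5,1): OLD=822521956669747/4398046511104 → NEW=255, ERR=-298979903661773/4398046511104
(5,2): OLD=26685123550058123/140737488355328 → NEW=255, ERR=-9202935980550517/140737488355328
(5,3): OLD=95656503785205701/562949953421312 → NEW=255, ERR=-47895734337228859/562949953421312
(5,4): OLD=1502205520823699815/9007199254740992 → NEW=255, ERR=-794630289135253145/9007199254740992
(6,0): OLD=8261010435759681/70368744177664 → NEW=0, ERR=8261010435759681/70368744177664
(6,1): OLD=414071408428203023/2251799813685248 → NEW=255, ERR=-160137544061535217/2251799813685248
(6,2): OLD=4296476021025755925/36028797018963968 → NEW=0, ERR=4296476021025755925/36028797018963968
(6,3): OLD=131407929842286524327/576460752303423488 → NEW=255, ERR=-15589561995086465113/576460752303423488
(6,4): OLD=1570571129473568184913/9223372036854775808 → NEW=255, ERR=-781388739924399646127/9223372036854775808
Output grid:
  Row 0: ###.#  (1 black, running=1)
  Row 1: #.###  (1 black, running=2)
  Row 2: ###.#  (1 black, running=3)
  Row 3: #.###  (1 black, running=4)
  Row 4: ##.#.  (2 black, running=6)
  Row 5: #####  (0 black, running=6)
  Row 6: .#.##  (2 black, running=8)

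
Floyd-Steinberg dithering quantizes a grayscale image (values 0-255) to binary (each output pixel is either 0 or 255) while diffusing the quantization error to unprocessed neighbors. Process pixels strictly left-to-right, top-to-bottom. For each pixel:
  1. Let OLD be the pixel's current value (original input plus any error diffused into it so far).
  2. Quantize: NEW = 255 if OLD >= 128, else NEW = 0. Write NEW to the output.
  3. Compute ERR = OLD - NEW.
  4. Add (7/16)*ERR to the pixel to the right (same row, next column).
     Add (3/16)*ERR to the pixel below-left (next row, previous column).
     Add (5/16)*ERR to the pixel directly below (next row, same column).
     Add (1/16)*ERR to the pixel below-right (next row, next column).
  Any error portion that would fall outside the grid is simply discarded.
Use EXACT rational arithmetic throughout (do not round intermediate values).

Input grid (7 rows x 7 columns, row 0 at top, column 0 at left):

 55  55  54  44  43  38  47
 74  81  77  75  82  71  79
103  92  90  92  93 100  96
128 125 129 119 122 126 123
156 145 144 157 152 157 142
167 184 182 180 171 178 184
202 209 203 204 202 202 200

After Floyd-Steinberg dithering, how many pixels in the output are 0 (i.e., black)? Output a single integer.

(0,0): OLD=55 → NEW=0, ERR=55
(0,1): OLD=1265/16 → NEW=0, ERR=1265/16
(0,2): OLD=22679/256 → NEW=0, ERR=22679/256
(0,3): OLD=338977/4096 → NEW=0, ERR=338977/4096
(0,4): OLD=5190887/65536 → NEW=0, ERR=5190887/65536
(0,5): OLD=76182097/1048576 → NEW=0, ERR=76182097/1048576
(0,6): OLD=1321803831/16777216 → NEW=0, ERR=1321803831/16777216
(1,0): OLD=27139/256 → NEW=0, ERR=27139/256
(1,1): OLD=352533/2048 → NEW=255, ERR=-169707/2048
(1,2): OLD=5825465/65536 → NEW=0, ERR=5825465/65536
(1,3): OLD=41979525/262144 → NEW=255, ERR=-24867195/262144
(1,4): OLD=1410045615/16777216 → NEW=0, ERR=1410045615/16777216
(1,5): OLD=20159041503/134217728 → NEW=255, ERR=-14066479137/134217728
(1,6): OLD=133809315889/2147483648 → NEW=0, ERR=133809315889/2147483648
(2,0): OLD=3951543/32768 → NEW=0, ERR=3951543/32768
(2,1): OLD=149061453/1048576 → NEW=255, ERR=-118325427/1048576
(2,2): OLD=762412327/16777216 → NEW=0, ERR=762412327/16777216
(2,3): OLD=13898450863/134217728 → NEW=0, ERR=13898450863/134217728
(2,4): OLD=149237759327/1073741824 → NEW=255, ERR=-124566405793/1073741824
(2,5): OLD=1148639611125/34359738368 → NEW=0, ERR=1148639611125/34359738368
(2,6): OLD=67920762023171/549755813888 → NEW=0, ERR=67920762023171/549755813888
(3,0): OLD=2424754247/16777216 → NEW=255, ERR=-1853435833/16777216
(3,1): OLD=7712387003/134217728 → NEW=0, ERR=7712387003/134217728
(3,2): OLD=194029145313/1073741824 → NEW=255, ERR=-79775019807/1073741824
(3,3): OLD=429253125079/4294967296 → NEW=0, ERR=429253125079/4294967296
(3,4): OLD=78181681626183/549755813888 → NEW=255, ERR=-62006050915257/549755813888
(3,5): OLD=453070409792453/4398046511104 → NEW=0, ERR=453070409792453/4398046511104
(3,6): OLD=14690704753550683/70368744177664 → NEW=255, ERR=-3253325011753637/70368744177664
(4,0): OLD=284007176777/2147483648 → NEW=255, ERR=-263601153463/2147483648
(4,1): OLD=3038055043893/34359738368 → NEW=0, ERR=3038055043893/34359738368
(4,2): OLD=99943665412667/549755813888 → NEW=255, ERR=-40244067128773/549755813888
(4,3): OLD=573568585874425/4398046511104 → NEW=255, ERR=-547933274457095/4398046511104
(4,4): OLD=3089520293326619/35184372088832 → NEW=0, ERR=3089520293326619/35184372088832
(4,5): OLD=238568452711847067/1125899906842624 → NEW=255, ERR=-48536023533022053/1125899906842624
(4,6): OLD=2074012447581864365/18014398509481984 → NEW=0, ERR=2074012447581864365/18014398509481984
(5,0): OLD=79835293773935/549755813888 → NEW=255, ERR=-60352438767505/549755813888
(5,1): OLD=625422175776165/4398046511104 → NEW=255, ERR=-496079684555355/4398046511104
(5,2): OLD=3234931092771731/35184372088832 → NEW=0, ERR=3234931092771731/35184372088832
(5,3): OLD=54375559435346431/281474976710656 → NEW=255, ERR=-17400559625870849/281474976710656
(5,4): OLD=2801690733669212053/18014398509481984 → NEW=255, ERR=-1791980886248693867/18014398509481984
(5,5): OLD=21341065300775445573/144115188075855872 → NEW=255, ERR=-15408307658567801787/144115188075855872
(5,6): OLD=393164846976392826475/2305843009213693952 → NEW=255, ERR=-194825120373099131285/2305843009213693952
(6,0): OLD=10312149719521863/70368744177664 → NEW=255, ERR=-7631880045782457/70368744177664
(6,1): OLD=153888019839592563/1125899906842624 → NEW=255, ERR=-133216456405276557/1125899906842624
(6,2): OLD=2906193562674762745/18014398509481984 → NEW=255, ERR=-1687478057243143175/18014398509481984
(6,3): OLD=18849406657360783271/144115188075855872 → NEW=255, ERR=-17899966301982464089/144115188075855872
(6,4): OLD=26708409849148986869/288230376151711744 → NEW=0, ERR=26708409849148986869/288230376151711744
(6,5): OLD=6901642030086447765737/36893488147419103232 → NEW=255, ERR=-2506197447505423558423/36893488147419103232
(6,6): OLD=80985243548761877673167/590295810358705651712 → NEW=255, ERR=-69540188092708063513393/590295810358705651712
Output grid:
  Row 0: .......  (7 black, running=7)
  Row 1: .#.#.#.  (4 black, running=11)
  Row 2: .#..#..  (5 black, running=16)
  Row 3: #.#.#.#  (3 black, running=19)
  Row 4: #.##.#.  (3 black, running=22)
  Row 5: ##.####  (1 black, running=23)
  Row 6: ####.##  (1 black, running=24)

Answer: 24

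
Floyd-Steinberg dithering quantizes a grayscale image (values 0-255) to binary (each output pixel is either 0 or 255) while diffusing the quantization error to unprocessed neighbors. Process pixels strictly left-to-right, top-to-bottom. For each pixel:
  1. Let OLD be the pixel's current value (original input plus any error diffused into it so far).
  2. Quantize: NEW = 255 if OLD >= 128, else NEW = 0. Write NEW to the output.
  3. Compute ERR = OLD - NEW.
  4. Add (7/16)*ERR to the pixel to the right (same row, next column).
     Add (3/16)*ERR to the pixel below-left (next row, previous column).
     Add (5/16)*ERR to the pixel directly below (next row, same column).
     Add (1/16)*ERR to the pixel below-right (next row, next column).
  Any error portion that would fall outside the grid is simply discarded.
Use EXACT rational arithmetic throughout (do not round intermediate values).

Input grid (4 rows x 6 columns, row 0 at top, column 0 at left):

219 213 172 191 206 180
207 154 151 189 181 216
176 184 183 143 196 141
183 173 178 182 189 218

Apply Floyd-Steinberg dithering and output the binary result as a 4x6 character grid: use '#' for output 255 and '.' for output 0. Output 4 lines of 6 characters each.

Answer: ######
#.#.##
##.#.#
#.####

Derivation:
(0,0): OLD=219 → NEW=255, ERR=-36
(0,1): OLD=789/4 → NEW=255, ERR=-231/4
(0,2): OLD=9391/64 → NEW=255, ERR=-6929/64
(0,3): OLD=147081/1024 → NEW=255, ERR=-114039/1024
(0,4): OLD=2576831/16384 → NEW=255, ERR=-1601089/16384
(0,5): OLD=35978297/262144 → NEW=255, ERR=-30868423/262144
(1,0): OLD=11835/64 → NEW=255, ERR=-4485/64
(1,1): OLD=42365/512 → NEW=0, ERR=42365/512
(1,2): OLD=2111521/16384 → NEW=255, ERR=-2066399/16384
(1,3): OLD=4845053/65536 → NEW=0, ERR=4845053/65536
(1,4): OLD=644944135/4194304 → NEW=255, ERR=-424603385/4194304
(1,5): OLD=8643938305/67108864 → NEW=255, ERR=-8468822015/67108864
(2,0): OLD=1389487/8192 → NEW=255, ERR=-699473/8192
(2,1): OLD=37872917/262144 → NEW=255, ERR=-28973803/262144
(2,2): OLD=479260607/4194304 → NEW=0, ERR=479260607/4194304
(2,3): OLD=6349500231/33554432 → NEW=255, ERR=-2206879929/33554432
(2,4): OLD=125143675925/1073741824 → NEW=0, ERR=125143675925/1073741824
(2,5): OLD=2512163058659/17179869184 → NEW=255, ERR=-1868703583261/17179869184
(3,0): OLD=568720543/4194304 → NEW=255, ERR=-500826977/4194304
(3,1): OLD=3432896019/33554432 → NEW=0, ERR=3432896019/33554432
(3,2): OLD=64217216089/268435456 → NEW=255, ERR=-4233825191/268435456
(3,3): OLD=3153210040667/17179869184 → NEW=255, ERR=-1227656601253/17179869184
(3,4): OLD=23316894502107/137438953472 → NEW=255, ERR=-11730038633253/137438953472
(3,5): OLD=338547046465525/2199023255552 → NEW=255, ERR=-222203883700235/2199023255552
Row 0: ######
Row 1: #.#.##
Row 2: ##.#.#
Row 3: #.####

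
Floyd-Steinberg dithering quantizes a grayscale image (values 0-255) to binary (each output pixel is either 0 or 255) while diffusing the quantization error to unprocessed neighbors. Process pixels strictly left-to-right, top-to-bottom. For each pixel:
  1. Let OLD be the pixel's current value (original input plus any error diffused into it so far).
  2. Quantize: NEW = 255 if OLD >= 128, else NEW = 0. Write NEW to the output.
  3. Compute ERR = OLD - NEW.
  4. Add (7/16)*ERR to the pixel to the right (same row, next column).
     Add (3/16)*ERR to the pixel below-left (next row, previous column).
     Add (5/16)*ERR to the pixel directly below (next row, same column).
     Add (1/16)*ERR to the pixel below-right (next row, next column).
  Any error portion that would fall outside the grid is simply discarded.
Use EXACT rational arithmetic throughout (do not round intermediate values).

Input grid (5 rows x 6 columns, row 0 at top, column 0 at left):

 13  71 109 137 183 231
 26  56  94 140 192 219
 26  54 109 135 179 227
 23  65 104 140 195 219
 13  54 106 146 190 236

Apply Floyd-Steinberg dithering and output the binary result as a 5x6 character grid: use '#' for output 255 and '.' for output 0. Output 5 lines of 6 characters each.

(0,0): OLD=13 → NEW=0, ERR=13
(0,1): OLD=1227/16 → NEW=0, ERR=1227/16
(0,2): OLD=36493/256 → NEW=255, ERR=-28787/256
(0,3): OLD=359643/4096 → NEW=0, ERR=359643/4096
(0,4): OLD=14510589/65536 → NEW=255, ERR=-2201091/65536
(0,5): OLD=226813419/1048576 → NEW=255, ERR=-40573461/1048576
(1,0): OLD=11377/256 → NEW=0, ERR=11377/256
(1,1): OLD=162071/2048 → NEW=0, ERR=162071/2048
(1,2): OLD=7519459/65536 → NEW=0, ERR=7519459/65536
(1,3): OLD=53558887/262144 → NEW=255, ERR=-13287833/262144
(1,4): OLD=2643427093/16777216 → NEW=255, ERR=-1634762987/16777216
(1,5): OLD=43534667779/268435456 → NEW=255, ERR=-24916373501/268435456
(2,0): OLD=1793261/32768 → NEW=0, ERR=1793261/32768
(2,1): OLD=133131007/1048576 → NEW=0, ERR=133131007/1048576
(2,2): OLD=3285716669/16777216 → NEW=255, ERR=-992473411/16777216
(2,3): OLD=11030029333/134217728 → NEW=0, ERR=11030029333/134217728
(2,4): OLD=704082656191/4294967296 → NEW=255, ERR=-391134004289/4294967296
(2,5): OLD=10449573984297/68719476736 → NEW=255, ERR=-7073892583383/68719476736
(3,0): OLD=1072190749/16777216 → NEW=0, ERR=1072190749/16777216
(3,1): OLD=16772424921/134217728 → NEW=0, ERR=16772424921/134217728
(3,2): OLD=175588597147/1073741824 → NEW=255, ERR=-98215567973/1073741824
(3,3): OLD=7208020326993/68719476736 → NEW=0, ERR=7208020326993/68719476736
(3,4): OLD=108997943315249/549755813888 → NEW=255, ERR=-31189789226191/549755813888
(3,5): OLD=1374994991395903/8796093022208 → NEW=255, ERR=-868008729267137/8796093022208
(4,0): OLD=121122192147/2147483648 → NEW=0, ERR=121122192147/2147483648
(4,1): OLD=3593022218615/34359738368 → NEW=0, ERR=3593022218615/34359738368
(4,2): OLD=165633104394037/1099511627776 → NEW=255, ERR=-114742360688843/1099511627776
(4,3): OLD=2054192786860777/17592186044416 → NEW=0, ERR=2054192786860777/17592186044416
(4,4): OLD=59506429634966905/281474976710656 → NEW=255, ERR=-12269689426250375/281474976710656
(4,5): OLD=822111117309132719/4503599627370496 → NEW=255, ERR=-326306787670343761/4503599627370496
Row 0: ..#.##
Row 1: ...###
Row 2: ..#.##
Row 3: ..#.##
Row 4: ..#.##

Answer: ..#.##
...###
..#.##
..#.##
..#.##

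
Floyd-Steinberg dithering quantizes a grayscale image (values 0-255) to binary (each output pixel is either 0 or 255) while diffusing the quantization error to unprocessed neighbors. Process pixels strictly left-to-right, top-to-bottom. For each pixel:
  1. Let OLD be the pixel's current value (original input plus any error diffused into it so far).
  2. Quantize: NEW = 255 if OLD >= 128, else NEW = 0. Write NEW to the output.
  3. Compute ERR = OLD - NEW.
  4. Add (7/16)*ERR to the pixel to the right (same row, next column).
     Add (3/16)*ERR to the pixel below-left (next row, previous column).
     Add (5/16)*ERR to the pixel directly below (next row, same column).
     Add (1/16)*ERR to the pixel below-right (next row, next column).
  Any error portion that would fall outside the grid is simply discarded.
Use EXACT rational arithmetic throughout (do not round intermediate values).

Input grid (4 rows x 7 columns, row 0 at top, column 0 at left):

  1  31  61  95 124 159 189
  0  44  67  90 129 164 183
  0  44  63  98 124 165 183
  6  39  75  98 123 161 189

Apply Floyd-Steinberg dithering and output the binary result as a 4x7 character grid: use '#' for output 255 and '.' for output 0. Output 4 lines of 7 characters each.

Answer: ....#.#
..#.###
...#..#
....###

Derivation:
(0,0): OLD=1 → NEW=0, ERR=1
(0,1): OLD=503/16 → NEW=0, ERR=503/16
(0,2): OLD=19137/256 → NEW=0, ERR=19137/256
(0,3): OLD=523079/4096 → NEW=0, ERR=523079/4096
(0,4): OLD=11788017/65536 → NEW=255, ERR=-4923663/65536
(0,5): OLD=132257943/1048576 → NEW=0, ERR=132257943/1048576
(0,6): OLD=4096699425/16777216 → NEW=255, ERR=-181490655/16777216
(1,0): OLD=1589/256 → NEW=0, ERR=1589/256
(1,1): OLD=144627/2048 → NEW=0, ERR=144627/2048
(1,2): OLD=9644655/65536 → NEW=255, ERR=-7067025/65536
(1,3): OLD=19219267/262144 → NEW=0, ERR=19219267/262144
(1,4): OLD=2839189353/16777216 → NEW=255, ERR=-1439000727/16777216
(1,5): OLD=21363057721/134217728 → NEW=255, ERR=-12862462919/134217728
(1,6): OLD=312621657655/2147483648 → NEW=255, ERR=-234986672585/2147483648
(2,0): OLD=497441/32768 → NEW=0, ERR=497441/32768
(2,1): OLD=55447547/1048576 → NEW=0, ERR=55447547/1048576
(2,2): OLD=1184415665/16777216 → NEW=0, ERR=1184415665/16777216
(2,3): OLD=17310794601/134217728 → NEW=255, ERR=-16914726039/134217728
(2,4): OLD=30788868473/1073741824 → NEW=0, ERR=30788868473/1073741824
(2,5): OLD=4182251845011/34359738368 → NEW=0, ERR=4182251845011/34359738368
(2,6): OLD=107789352542517/549755813888 → NEW=255, ERR=-32398379998923/549755813888
(3,0): OLD=346596497/16777216 → NEW=0, ERR=346596497/16777216
(3,1): OLD=10569449405/134217728 → NEW=0, ERR=10569449405/134217728
(3,2): OLD=119388576967/1073741824 → NEW=0, ERR=119388576967/1073741824
(3,3): OLD=502731846305/4294967296 → NEW=0, ERR=502731846305/4294967296
(3,4): OLD=108915753126033/549755813888 → NEW=255, ERR=-31271979415407/549755813888
(3,5): OLD=725208014464963/4398046511104 → NEW=255, ERR=-396293845866557/4398046511104
(3,6): OLD=9765028764717085/70368744177664 → NEW=255, ERR=-8179001000587235/70368744177664
Row 0: ....#.#
Row 1: ..#.###
Row 2: ...#..#
Row 3: ....###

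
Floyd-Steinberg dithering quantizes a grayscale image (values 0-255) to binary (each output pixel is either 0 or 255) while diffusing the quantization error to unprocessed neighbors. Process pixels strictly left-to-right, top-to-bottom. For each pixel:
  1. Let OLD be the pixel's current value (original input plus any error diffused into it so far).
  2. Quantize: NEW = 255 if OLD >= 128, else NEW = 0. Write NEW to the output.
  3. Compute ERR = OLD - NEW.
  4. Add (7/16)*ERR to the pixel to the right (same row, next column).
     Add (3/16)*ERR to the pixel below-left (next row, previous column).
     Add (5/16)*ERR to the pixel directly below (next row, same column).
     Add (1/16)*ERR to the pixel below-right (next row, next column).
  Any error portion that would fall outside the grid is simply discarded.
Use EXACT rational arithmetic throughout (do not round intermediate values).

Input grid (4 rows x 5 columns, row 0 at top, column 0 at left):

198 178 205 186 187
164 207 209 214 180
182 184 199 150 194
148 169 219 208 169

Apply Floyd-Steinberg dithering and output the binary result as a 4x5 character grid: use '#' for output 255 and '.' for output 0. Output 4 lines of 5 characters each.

Answer: #####
.##.#
##.##
.###.

Derivation:
(0,0): OLD=198 → NEW=255, ERR=-57
(0,1): OLD=2449/16 → NEW=255, ERR=-1631/16
(0,2): OLD=41063/256 → NEW=255, ERR=-24217/256
(0,3): OLD=592337/4096 → NEW=255, ERR=-452143/4096
(0,4): OLD=9090231/65536 → NEW=255, ERR=-7621449/65536
(1,0): OLD=32531/256 → NEW=0, ERR=32531/256
(1,1): OLD=428933/2048 → NEW=255, ERR=-93307/2048
(1,2): OLD=8679401/65536 → NEW=255, ERR=-8032279/65536
(1,3): OLD=25733493/262144 → NEW=0, ERR=25733493/262144
(1,4): OLD=753743039/4194304 → NEW=255, ERR=-315804481/4194304
(2,0): OLD=6985095/32768 → NEW=255, ERR=-1370745/32768
(2,1): OLD=143049533/1048576 → NEW=255, ERR=-124337347/1048576
(2,2): OLD=2086750967/16777216 → NEW=0, ERR=2086750967/16777216
(2,3): OLD=57261375733/268435456 → NEW=255, ERR=-11189665547/268435456
(2,4): OLD=680189659507/4294967296 → NEW=255, ERR=-415027000973/4294967296
(3,0): OLD=1890696727/16777216 → NEW=0, ERR=1890696727/16777216
(3,1): OLD=27105956427/134217728 → NEW=255, ERR=-7119564213/134217728
(3,2): OLD=942464658729/4294967296 → NEW=255, ERR=-152752001751/4294967296
(3,3): OLD=1452292643713/8589934592 → NEW=255, ERR=-738140677247/8589934592
(3,4): OLD=13551859088805/137438953472 → NEW=0, ERR=13551859088805/137438953472
Row 0: #####
Row 1: .##.#
Row 2: ##.##
Row 3: .###.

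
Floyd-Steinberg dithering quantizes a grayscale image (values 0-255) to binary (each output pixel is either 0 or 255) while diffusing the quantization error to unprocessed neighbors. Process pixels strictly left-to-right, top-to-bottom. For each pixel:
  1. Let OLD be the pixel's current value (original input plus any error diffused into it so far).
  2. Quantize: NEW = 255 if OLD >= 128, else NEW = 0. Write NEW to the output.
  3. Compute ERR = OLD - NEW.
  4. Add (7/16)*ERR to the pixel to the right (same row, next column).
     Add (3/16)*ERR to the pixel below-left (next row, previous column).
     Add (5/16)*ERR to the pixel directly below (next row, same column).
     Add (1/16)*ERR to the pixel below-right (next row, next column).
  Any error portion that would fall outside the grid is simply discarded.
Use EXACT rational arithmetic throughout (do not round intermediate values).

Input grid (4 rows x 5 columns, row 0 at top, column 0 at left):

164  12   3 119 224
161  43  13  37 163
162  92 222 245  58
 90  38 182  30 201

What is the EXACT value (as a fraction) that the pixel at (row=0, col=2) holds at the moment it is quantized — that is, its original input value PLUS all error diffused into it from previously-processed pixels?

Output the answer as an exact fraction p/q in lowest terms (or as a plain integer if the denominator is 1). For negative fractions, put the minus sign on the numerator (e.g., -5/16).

Answer: -2347/256

Derivation:
(0,0): OLD=164 → NEW=255, ERR=-91
(0,1): OLD=-445/16 → NEW=0, ERR=-445/16
(0,2): OLD=-2347/256 → NEW=0, ERR=-2347/256
Target (0,2): original=3, with diffused error = -2347/256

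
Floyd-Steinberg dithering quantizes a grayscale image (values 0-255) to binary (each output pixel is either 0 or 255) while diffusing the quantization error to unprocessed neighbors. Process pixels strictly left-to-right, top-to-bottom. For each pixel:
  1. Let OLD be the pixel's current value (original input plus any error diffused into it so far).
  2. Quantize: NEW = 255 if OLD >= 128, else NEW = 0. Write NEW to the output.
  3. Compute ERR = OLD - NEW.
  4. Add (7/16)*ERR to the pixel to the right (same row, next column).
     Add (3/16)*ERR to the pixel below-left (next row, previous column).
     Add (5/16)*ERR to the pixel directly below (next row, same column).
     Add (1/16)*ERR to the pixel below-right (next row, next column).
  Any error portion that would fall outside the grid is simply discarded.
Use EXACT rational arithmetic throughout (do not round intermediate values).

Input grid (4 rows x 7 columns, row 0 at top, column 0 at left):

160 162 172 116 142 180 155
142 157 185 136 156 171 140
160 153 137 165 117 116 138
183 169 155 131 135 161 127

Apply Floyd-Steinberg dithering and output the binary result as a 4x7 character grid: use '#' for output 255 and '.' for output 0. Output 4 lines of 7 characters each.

Answer: #.#.##.
###.#.#
.#.#.#.
#.#.##.

Derivation:
(0,0): OLD=160 → NEW=255, ERR=-95
(0,1): OLD=1927/16 → NEW=0, ERR=1927/16
(0,2): OLD=57521/256 → NEW=255, ERR=-7759/256
(0,3): OLD=420823/4096 → NEW=0, ERR=420823/4096
(0,4): OLD=12251873/65536 → NEW=255, ERR=-4459807/65536
(0,5): OLD=157525031/1048576 → NEW=255, ERR=-109861849/1048576
(0,6): OLD=1831435537/16777216 → NEW=0, ERR=1831435537/16777216
(1,0): OLD=34533/256 → NEW=255, ERR=-30747/256
(1,1): OLD=267203/2048 → NEW=255, ERR=-255037/2048
(1,2): OLD=9688703/65536 → NEW=255, ERR=-7022977/65536
(1,3): OLD=27936403/262144 → NEW=0, ERR=27936403/262144
(1,4): OLD=2820825561/16777216 → NEW=255, ERR=-1457364519/16777216
(1,5): OLD=15632279721/134217728 → NEW=0, ERR=15632279721/134217728
(1,6): OLD=469268773575/2147483648 → NEW=255, ERR=-78339556665/2147483648
(2,0): OLD=3247889/32768 → NEW=0, ERR=3247889/32768
(2,1): OLD=136156491/1048576 → NEW=255, ERR=-131230389/1048576
(2,2): OLD=1022685601/16777216 → NEW=0, ERR=1022685601/16777216
(2,3): OLD=27110161369/134217728 → NEW=255, ERR=-7115359271/134217728
(2,4): OLD=102176884329/1073741824 → NEW=0, ERR=102176884329/1073741824
(2,5): OLD=6245227080547/34359738368 → NEW=255, ERR=-2516506203293/34359738368
(2,6): OLD=55985457968869/549755813888 → NEW=0, ERR=55985457968869/549755813888
(3,0): OLD=3196201601/16777216 → NEW=255, ERR=-1081988479/16777216
(3,1): OLD=16012108781/134217728 → NEW=0, ERR=16012108781/134217728
(3,2): OLD=223854291671/1073741824 → NEW=255, ERR=-49949873449/1073741824
(3,3): OLD=497070477393/4294967296 → NEW=0, ERR=497070477393/4294967296
(3,4): OLD=109030232518273/549755813888 → NEW=255, ERR=-31157500023167/549755813888
(3,5): OLD=608509459416467/4398046511104 → NEW=255, ERR=-512992400915053/4398046511104
(3,6): OLD=7263189228891213/70368744177664 → NEW=0, ERR=7263189228891213/70368744177664
Row 0: #.#.##.
Row 1: ###.#.#
Row 2: .#.#.#.
Row 3: #.#.##.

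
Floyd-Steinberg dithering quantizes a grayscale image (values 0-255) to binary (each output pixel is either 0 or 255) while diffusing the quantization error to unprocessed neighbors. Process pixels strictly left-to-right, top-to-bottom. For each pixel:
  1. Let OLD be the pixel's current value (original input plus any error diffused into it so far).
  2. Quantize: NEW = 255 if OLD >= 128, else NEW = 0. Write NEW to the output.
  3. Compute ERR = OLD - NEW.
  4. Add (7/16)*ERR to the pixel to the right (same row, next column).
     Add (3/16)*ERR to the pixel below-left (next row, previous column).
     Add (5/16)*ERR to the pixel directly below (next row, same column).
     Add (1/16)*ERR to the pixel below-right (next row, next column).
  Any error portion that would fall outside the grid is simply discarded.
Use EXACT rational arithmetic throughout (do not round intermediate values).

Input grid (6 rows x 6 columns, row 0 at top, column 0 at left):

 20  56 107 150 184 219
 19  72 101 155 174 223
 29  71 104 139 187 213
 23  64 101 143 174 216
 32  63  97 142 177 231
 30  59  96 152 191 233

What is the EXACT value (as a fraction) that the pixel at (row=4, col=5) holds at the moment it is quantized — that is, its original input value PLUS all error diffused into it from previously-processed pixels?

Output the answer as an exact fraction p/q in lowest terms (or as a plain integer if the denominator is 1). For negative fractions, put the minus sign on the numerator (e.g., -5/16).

Answer: 182014794465105159/1125899906842624

Derivation:
(0,0): OLD=20 → NEW=0, ERR=20
(0,1): OLD=259/4 → NEW=0, ERR=259/4
(0,2): OLD=8661/64 → NEW=255, ERR=-7659/64
(0,3): OLD=99987/1024 → NEW=0, ERR=99987/1024
(0,4): OLD=3714565/16384 → NEW=255, ERR=-463355/16384
(0,5): OLD=54166051/262144 → NEW=255, ERR=-12680669/262144
(1,0): OLD=2393/64 → NEW=0, ERR=2393/64
(1,1): OLD=44751/512 → NEW=0, ERR=44751/512
(1,2): OLD=2034843/16384 → NEW=0, ERR=2034843/16384
(1,3): OLD=14881103/65536 → NEW=255, ERR=-1830577/65536
(1,4): OLD=629039005/4194304 → NEW=255, ERR=-440508515/4194304
(1,5): OLD=10748644667/67108864 → NEW=255, ERR=-6364115653/67108864
(2,0): OLD=467541/8192 → NEW=0, ERR=467541/8192
(2,1): OLD=39035095/262144 → NEW=255, ERR=-27811625/262144
(2,2): OLD=405259269/4194304 → NEW=0, ERR=405259269/4194304
(2,3): OLD=5389278301/33554432 → NEW=255, ERR=-3167101859/33554432
(2,4): OLD=100242756055/1073741824 → NEW=0, ERR=100242756055/1073741824
(2,5): OLD=3739111996497/17179869184 → NEW=255, ERR=-641754645423/17179869184
(3,0): OLD=87840677/4194304 → NEW=0, ERR=87840677/4194304
(3,1): OLD=2070040417/33554432 → NEW=0, ERR=2070040417/33554432
(3,2): OLD=35931711107/268435456 → NEW=255, ERR=-32519330173/268435456
(3,3): OLD=1443918392057/17179869184 → NEW=0, ERR=1443918392057/17179869184
(3,4): OLD=31204392474489/137438953472 → NEW=255, ERR=-3842540660871/137438953472
(3,5): OLD=435252125531255/2199023255552 → NEW=255, ERR=-125498804634505/2199023255552
(4,0): OLD=26903617515/536870912 → NEW=0, ERR=26903617515/536870912
(4,1): OLD=711222060879/8589934592 → NEW=0, ERR=711222060879/8589934592
(4,2): OLD=31605696040189/274877906944 → NEW=0, ERR=31605696040189/274877906944
(4,3): OLD=904920910160273/4398046511104 → NEW=255, ERR=-216580950171247/4398046511104
(4,4): OLD=9941044843068001/70368744177664 → NEW=255, ERR=-8002984922236319/70368744177664
(4,5): OLD=182014794465105159/1125899906842624 → NEW=255, ERR=-105089681779763961/1125899906842624
Target (4,5): original=231, with diffused error = 182014794465105159/1125899906842624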